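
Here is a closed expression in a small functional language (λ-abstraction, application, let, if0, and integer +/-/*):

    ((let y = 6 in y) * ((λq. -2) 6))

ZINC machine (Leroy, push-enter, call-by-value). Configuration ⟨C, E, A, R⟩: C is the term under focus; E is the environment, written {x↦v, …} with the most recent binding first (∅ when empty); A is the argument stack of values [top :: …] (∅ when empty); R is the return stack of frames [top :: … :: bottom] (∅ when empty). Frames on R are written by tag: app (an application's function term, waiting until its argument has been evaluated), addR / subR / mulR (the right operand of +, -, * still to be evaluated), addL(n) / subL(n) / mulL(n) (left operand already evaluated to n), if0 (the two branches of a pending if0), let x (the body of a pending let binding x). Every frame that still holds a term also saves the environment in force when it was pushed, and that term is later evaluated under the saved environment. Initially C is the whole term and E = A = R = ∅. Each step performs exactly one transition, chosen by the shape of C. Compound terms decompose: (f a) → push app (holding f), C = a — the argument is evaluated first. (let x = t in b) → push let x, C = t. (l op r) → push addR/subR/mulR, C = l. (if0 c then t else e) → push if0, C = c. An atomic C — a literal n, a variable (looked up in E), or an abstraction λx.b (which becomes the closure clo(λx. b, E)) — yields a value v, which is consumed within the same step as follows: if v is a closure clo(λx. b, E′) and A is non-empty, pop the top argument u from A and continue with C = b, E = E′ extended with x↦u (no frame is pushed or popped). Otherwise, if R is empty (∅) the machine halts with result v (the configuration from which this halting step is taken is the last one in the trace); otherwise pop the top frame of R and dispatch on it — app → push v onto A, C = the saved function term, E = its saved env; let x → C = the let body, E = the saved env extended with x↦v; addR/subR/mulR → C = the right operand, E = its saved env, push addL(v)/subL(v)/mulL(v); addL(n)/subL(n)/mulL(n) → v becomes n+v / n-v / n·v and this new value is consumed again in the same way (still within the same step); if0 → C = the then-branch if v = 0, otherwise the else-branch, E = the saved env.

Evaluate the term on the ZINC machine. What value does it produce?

Answer: -12

Derivation:
[0] [C=((let y = 6 in y) * ((λq. -2) 6)) | E=∅ | A=∅ | R=∅]
[1] [C=(let y = 6 in y) | E=∅ | A=∅ | R=[mulR]]
[2] [C=6 | E=∅ | A=∅ | R=[let y :: mulR]]
[3] [C=y | E={y↦6} | A=∅ | R=[mulR]]
[4] [C=((λq. -2) 6) | E=∅ | A=∅ | R=[mulL(6)]]
[5] [C=6 | E=∅ | A=∅ | R=[app :: mulL(6)]]
[6] [C=(λq. -2) | E=∅ | A=[6] | R=[mulL(6)]]
[7] [C=-2 | E={q↦6} | A=∅ | R=[mulL(6)]]
→ final value -12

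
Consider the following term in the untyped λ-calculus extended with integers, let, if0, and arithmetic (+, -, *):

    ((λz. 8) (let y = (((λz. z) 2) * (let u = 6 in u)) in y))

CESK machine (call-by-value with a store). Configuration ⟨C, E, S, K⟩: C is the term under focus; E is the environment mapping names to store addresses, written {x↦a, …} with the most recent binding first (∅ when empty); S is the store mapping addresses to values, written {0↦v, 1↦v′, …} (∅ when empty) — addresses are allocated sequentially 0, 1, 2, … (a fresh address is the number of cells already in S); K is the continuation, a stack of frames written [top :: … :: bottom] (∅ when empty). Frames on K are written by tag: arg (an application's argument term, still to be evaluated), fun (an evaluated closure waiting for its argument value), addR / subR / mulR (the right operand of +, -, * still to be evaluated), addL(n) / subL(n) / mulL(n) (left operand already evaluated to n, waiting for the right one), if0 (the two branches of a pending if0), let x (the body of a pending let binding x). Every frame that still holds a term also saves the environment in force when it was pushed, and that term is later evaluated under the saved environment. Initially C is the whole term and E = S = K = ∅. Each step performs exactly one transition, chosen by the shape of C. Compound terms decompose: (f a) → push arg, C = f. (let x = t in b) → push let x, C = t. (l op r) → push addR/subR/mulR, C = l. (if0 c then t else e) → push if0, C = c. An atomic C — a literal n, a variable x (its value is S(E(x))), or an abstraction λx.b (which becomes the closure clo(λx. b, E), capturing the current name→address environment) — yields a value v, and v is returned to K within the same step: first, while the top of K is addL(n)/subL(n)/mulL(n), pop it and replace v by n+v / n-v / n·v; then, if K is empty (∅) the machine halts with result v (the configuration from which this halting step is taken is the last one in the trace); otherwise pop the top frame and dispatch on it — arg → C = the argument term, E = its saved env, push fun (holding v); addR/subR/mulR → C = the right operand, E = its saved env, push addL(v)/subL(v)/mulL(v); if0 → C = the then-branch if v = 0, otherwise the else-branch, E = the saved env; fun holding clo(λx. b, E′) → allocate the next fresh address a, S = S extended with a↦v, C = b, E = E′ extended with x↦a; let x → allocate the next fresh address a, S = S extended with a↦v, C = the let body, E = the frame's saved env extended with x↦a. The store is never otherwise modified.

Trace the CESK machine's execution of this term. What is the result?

Answer: 8

Machine steps:
[0] [C=((λz. 8) (let y = (((λz. z) 2) * (let u = 6 in u)) in y)) | E=∅ | S=∅ | K=∅]
[1] [C=(λz. 8) | E=∅ | S=∅ | K=[arg]]
[2] [C=(let y = (((λz. z) 2) * (let u = 6 in u)) in y) | E=∅ | S=∅ | K=[fun]]
[3] [C=(((λz. z) 2) * (let u = 6 in u)) | E=∅ | S=∅ | K=[let y :: fun]]
[4] [C=((λz. z) 2) | E=∅ | S=∅ | K=[mulR :: let y :: fun]]
[5] [C=(λz. z) | E=∅ | S=∅ | K=[arg :: mulR :: let y :: fun]]
[6] [C=2 | E=∅ | S=∅ | K=[fun :: mulR :: let y :: fun]]
[7] [C=z | E={z↦0} | S={0↦2} | K=[mulR :: let y :: fun]]
[8] [C=(let u = 6 in u) | E=∅ | S={0↦2} | K=[mulL(2) :: let y :: fun]]
[9] [C=6 | E=∅ | S={0↦2} | K=[let u :: mulL(2) :: let y :: fun]]
[10] [C=u | E={u↦1} | S={0↦2, 1↦6} | K=[mulL(2) :: let y :: fun]]
[11] [C=y | E={y↦2} | S={0↦2, 1↦6, 2↦12} | K=[fun]]
[12] [C=8 | E={z↦3} | S={0↦2, 1↦6, 2↦12, 3↦12} | K=∅]
→ final value 8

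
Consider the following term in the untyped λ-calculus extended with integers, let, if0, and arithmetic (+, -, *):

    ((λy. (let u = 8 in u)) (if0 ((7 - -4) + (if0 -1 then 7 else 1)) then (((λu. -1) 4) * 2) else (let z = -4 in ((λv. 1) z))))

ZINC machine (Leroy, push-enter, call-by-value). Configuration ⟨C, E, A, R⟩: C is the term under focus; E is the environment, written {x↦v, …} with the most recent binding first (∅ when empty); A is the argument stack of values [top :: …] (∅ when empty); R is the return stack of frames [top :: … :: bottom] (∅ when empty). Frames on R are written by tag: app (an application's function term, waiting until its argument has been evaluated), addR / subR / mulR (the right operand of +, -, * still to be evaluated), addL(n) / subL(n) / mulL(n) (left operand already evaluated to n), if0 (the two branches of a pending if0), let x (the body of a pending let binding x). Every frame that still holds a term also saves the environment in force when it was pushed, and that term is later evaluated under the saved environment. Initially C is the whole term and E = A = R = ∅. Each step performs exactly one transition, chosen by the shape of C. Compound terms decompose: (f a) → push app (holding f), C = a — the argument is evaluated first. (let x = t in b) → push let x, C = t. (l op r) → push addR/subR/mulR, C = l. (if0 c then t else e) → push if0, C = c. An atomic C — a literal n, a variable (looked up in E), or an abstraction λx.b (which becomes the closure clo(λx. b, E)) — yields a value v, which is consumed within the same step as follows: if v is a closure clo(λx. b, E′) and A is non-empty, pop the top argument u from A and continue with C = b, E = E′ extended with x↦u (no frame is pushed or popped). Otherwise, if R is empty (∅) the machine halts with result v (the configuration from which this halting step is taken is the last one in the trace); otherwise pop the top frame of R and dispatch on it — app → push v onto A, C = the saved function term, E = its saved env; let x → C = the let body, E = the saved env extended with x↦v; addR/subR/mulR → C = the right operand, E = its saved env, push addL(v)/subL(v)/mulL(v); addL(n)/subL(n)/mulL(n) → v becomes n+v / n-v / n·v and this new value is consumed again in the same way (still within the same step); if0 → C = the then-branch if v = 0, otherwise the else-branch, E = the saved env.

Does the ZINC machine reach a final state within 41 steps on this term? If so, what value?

Answer: 8

Derivation:
[0] <C=((λy. (let u = 8 in u)) (if0 ((7 - -4) + (if0 -1 then 7 else 1)) then (((λu. -1) 4) * 2) else (let z = -4 in ((λv. 1) z)))), E=∅, A=∅, R=∅>
[1] <C=(if0 ((7 - -4) + (if0 -1 then 7 else 1)) then (((λu. -1) 4) * 2) else (let z = -4 in ((λv. 1) z))), E=∅, A=∅, R=[app]>
[2] <C=((7 - -4) + (if0 -1 then 7 else 1)), E=∅, A=∅, R=[if0 :: app]>
[3] <C=(7 - -4), E=∅, A=∅, R=[addR :: if0 :: app]>
[4] <C=7, E=∅, A=∅, R=[subR :: addR :: if0 :: app]>
[5] <C=-4, E=∅, A=∅, R=[subL(7) :: addR :: if0 :: app]>
[6] <C=(if0 -1 then 7 else 1), E=∅, A=∅, R=[addL(11) :: if0 :: app]>
[7] <C=-1, E=∅, A=∅, R=[if0 :: addL(11) :: if0 :: app]>
[8] <C=1, E=∅, A=∅, R=[addL(11) :: if0 :: app]>
[9] <C=(let z = -4 in ((λv. 1) z)), E=∅, A=∅, R=[app]>
[10] <C=-4, E=∅, A=∅, R=[let z :: app]>
[11] <C=((λv. 1) z), E={z↦-4}, A=∅, R=[app]>
[12] <C=z, E={z↦-4}, A=∅, R=[app :: app]>
[13] <C=(λv. 1), E={z↦-4}, A=[-4], R=[app]>
[14] <C=1, E={v↦-4, z↦-4}, A=∅, R=[app]>
[15] <C=(λy. (let u = 8 in u)), E=∅, A=[1], R=∅>
[16] <C=(let u = 8 in u), E={y↦1}, A=∅, R=∅>
[17] <C=8, E={y↦1}, A=∅, R=[let u]>
[18] <C=u, E={u↦8, y↦1}, A=∅, R=∅>
→ final value 8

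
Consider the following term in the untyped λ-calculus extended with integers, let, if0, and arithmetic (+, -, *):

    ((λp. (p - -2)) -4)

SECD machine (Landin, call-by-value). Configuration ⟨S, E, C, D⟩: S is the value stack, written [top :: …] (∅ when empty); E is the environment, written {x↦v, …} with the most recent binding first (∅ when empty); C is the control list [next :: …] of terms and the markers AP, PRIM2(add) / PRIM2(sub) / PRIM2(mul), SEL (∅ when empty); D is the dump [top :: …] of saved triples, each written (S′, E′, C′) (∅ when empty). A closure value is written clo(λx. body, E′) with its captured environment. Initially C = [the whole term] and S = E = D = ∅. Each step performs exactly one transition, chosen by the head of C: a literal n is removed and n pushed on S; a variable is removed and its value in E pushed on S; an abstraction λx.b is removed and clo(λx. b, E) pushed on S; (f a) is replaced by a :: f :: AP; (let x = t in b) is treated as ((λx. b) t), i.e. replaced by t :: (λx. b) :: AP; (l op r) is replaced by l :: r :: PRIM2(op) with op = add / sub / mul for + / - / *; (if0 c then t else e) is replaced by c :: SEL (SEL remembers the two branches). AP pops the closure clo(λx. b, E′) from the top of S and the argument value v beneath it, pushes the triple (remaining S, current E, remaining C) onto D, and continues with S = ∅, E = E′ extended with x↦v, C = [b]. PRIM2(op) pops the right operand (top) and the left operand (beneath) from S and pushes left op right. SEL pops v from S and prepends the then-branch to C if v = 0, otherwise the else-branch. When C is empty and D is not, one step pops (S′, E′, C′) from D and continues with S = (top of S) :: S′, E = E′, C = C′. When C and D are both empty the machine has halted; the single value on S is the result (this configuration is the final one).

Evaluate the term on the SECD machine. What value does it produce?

step 0: [S=∅ | E=∅ | C=[((λp. (p - -2)) -4)] | D=∅]
step 1: [S=∅ | E=∅ | C=[-4 :: (λp. (p - -2)) :: AP] | D=∅]
step 2: [S=[-4] | E=∅ | C=[(λp. (p - -2)) :: AP] | D=∅]
step 3: [S=[clo(λp. (p - -2), ∅) :: -4] | E=∅ | C=[AP] | D=∅]
step 4: [S=∅ | E={p↦-4} | C=[(p - -2)] | D=[(∅, ∅, ∅)]]
step 5: [S=∅ | E={p↦-4} | C=[p :: -2 :: PRIM2(sub)] | D=[(∅, ∅, ∅)]]
step 6: [S=[-4] | E={p↦-4} | C=[-2 :: PRIM2(sub)] | D=[(∅, ∅, ∅)]]
step 7: [S=[-2 :: -4] | E={p↦-4} | C=[PRIM2(sub)] | D=[(∅, ∅, ∅)]]
step 8: [S=[-2] | E={p↦-4} | C=∅ | D=[(∅, ∅, ∅)]]
step 9: [S=[-2] | E=∅ | C=∅ | D=∅]
→ final value -2

Answer: -2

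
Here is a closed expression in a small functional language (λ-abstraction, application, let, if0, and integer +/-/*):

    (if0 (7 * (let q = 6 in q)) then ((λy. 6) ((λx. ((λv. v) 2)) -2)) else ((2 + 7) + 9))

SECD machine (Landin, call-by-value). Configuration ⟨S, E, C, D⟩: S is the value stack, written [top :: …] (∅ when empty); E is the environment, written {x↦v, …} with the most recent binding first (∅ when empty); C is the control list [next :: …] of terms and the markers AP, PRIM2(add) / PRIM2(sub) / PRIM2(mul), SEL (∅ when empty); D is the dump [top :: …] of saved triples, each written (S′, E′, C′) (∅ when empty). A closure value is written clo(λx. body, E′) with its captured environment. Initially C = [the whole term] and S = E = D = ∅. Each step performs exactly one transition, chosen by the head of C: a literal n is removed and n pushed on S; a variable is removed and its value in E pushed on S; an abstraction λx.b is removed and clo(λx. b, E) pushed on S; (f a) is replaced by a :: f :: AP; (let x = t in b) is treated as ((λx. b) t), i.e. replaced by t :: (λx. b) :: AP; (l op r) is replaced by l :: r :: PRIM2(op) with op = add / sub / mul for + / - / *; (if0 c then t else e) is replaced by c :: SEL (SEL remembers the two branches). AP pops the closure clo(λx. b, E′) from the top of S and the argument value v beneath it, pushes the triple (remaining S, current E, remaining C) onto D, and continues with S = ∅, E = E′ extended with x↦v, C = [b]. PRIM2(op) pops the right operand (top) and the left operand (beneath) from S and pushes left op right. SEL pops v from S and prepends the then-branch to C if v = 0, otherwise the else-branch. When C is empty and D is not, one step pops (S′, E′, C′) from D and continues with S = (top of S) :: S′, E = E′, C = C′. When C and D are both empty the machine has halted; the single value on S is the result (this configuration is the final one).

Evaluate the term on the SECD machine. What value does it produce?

Answer: 18

Machine steps:
0. ⟨S=∅; E=∅; C=[(if0 (7 * (let q = 6 in q)) then ((λy. 6) ((λx. ((λv. v) 2)) -2)) else ((2 + 7) + 9))]; D=∅⟩
1. ⟨S=∅; E=∅; C=[(7 * (let q = 6 in q)) :: SEL]; D=∅⟩
2. ⟨S=∅; E=∅; C=[7 :: (let q = 6 in q) :: PRIM2(mul) :: SEL]; D=∅⟩
3. ⟨S=[7]; E=∅; C=[(let q = 6 in q) :: PRIM2(mul) :: SEL]; D=∅⟩
4. ⟨S=[7]; E=∅; C=[6 :: (λq. q) :: AP :: PRIM2(mul) :: SEL]; D=∅⟩
5. ⟨S=[6 :: 7]; E=∅; C=[(λq. q) :: AP :: PRIM2(mul) :: SEL]; D=∅⟩
6. ⟨S=[clo(λq. q, ∅) :: 6 :: 7]; E=∅; C=[AP :: PRIM2(mul) :: SEL]; D=∅⟩
7. ⟨S=∅; E={q↦6}; C=[q]; D=[([7], ∅, [PRIM2(mul) :: SEL])]⟩
8. ⟨S=[6]; E={q↦6}; C=∅; D=[([7], ∅, [PRIM2(mul) :: SEL])]⟩
9. ⟨S=[6 :: 7]; E=∅; C=[PRIM2(mul) :: SEL]; D=∅⟩
10. ⟨S=[42]; E=∅; C=[SEL]; D=∅⟩
11. ⟨S=∅; E=∅; C=[((2 + 7) + 9)]; D=∅⟩
12. ⟨S=∅; E=∅; C=[(2 + 7) :: 9 :: PRIM2(add)]; D=∅⟩
13. ⟨S=∅; E=∅; C=[2 :: 7 :: PRIM2(add) :: 9 :: PRIM2(add)]; D=∅⟩
14. ⟨S=[2]; E=∅; C=[7 :: PRIM2(add) :: 9 :: PRIM2(add)]; D=∅⟩
15. ⟨S=[7 :: 2]; E=∅; C=[PRIM2(add) :: 9 :: PRIM2(add)]; D=∅⟩
16. ⟨S=[9]; E=∅; C=[9 :: PRIM2(add)]; D=∅⟩
17. ⟨S=[9 :: 9]; E=∅; C=[PRIM2(add)]; D=∅⟩
18. ⟨S=[18]; E=∅; C=∅; D=∅⟩
→ final value 18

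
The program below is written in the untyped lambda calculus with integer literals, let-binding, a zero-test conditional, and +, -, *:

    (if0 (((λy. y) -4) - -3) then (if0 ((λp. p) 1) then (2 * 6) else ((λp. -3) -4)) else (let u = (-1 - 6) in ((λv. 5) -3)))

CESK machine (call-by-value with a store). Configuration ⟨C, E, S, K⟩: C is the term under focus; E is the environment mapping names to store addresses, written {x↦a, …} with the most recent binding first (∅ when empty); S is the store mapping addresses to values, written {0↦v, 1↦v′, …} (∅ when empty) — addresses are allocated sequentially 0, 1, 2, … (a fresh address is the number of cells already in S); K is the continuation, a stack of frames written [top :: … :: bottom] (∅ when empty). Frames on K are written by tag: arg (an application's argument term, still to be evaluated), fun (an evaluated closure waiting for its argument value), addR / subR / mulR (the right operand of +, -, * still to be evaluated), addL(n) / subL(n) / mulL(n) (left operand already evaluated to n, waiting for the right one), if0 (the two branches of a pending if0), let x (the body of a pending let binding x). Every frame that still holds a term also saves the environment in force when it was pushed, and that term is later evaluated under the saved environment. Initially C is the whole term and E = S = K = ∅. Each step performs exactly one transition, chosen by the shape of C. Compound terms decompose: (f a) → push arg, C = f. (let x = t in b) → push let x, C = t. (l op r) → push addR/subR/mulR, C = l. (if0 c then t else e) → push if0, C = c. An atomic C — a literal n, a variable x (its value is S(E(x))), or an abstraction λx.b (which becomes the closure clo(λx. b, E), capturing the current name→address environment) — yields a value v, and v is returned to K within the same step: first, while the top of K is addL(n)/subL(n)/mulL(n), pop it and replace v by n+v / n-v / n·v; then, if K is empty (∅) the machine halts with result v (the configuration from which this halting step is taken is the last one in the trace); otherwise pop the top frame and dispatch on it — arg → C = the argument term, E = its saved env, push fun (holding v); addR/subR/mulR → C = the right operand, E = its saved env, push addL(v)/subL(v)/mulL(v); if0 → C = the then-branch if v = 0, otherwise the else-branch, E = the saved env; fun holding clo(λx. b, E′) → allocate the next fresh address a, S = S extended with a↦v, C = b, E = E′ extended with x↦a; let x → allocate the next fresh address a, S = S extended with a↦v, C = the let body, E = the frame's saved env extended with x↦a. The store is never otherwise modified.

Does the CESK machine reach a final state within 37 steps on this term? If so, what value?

Answer: 5

Derivation:
[0] ⟨C=(if0 (((λy. y) -4) - -3) then (if0 ((λp. p) 1) then (2 * 6) else ((λp. -3) -4)) else (let u = (-1 - 6) in ((λv. 5) -3))); E=∅; S=∅; K=∅⟩
[1] ⟨C=(((λy. y) -4) - -3); E=∅; S=∅; K=[if0]⟩
[2] ⟨C=((λy. y) -4); E=∅; S=∅; K=[subR :: if0]⟩
[3] ⟨C=(λy. y); E=∅; S=∅; K=[arg :: subR :: if0]⟩
[4] ⟨C=-4; E=∅; S=∅; K=[fun :: subR :: if0]⟩
[5] ⟨C=y; E={y↦0}; S={0↦-4}; K=[subR :: if0]⟩
[6] ⟨C=-3; E=∅; S={0↦-4}; K=[subL(-4) :: if0]⟩
[7] ⟨C=(let u = (-1 - 6) in ((λv. 5) -3)); E=∅; S={0↦-4}; K=∅⟩
[8] ⟨C=(-1 - 6); E=∅; S={0↦-4}; K=[let u]⟩
[9] ⟨C=-1; E=∅; S={0↦-4}; K=[subR :: let u]⟩
[10] ⟨C=6; E=∅; S={0↦-4}; K=[subL(-1) :: let u]⟩
[11] ⟨C=((λv. 5) -3); E={u↦1}; S={0↦-4, 1↦-7}; K=∅⟩
[12] ⟨C=(λv. 5); E={u↦1}; S={0↦-4, 1↦-7}; K=[arg]⟩
[13] ⟨C=-3; E={u↦1}; S={0↦-4, 1↦-7}; K=[fun]⟩
[14] ⟨C=5; E={v↦2, u↦1}; S={0↦-4, 1↦-7, 2↦-3}; K=∅⟩
→ final value 5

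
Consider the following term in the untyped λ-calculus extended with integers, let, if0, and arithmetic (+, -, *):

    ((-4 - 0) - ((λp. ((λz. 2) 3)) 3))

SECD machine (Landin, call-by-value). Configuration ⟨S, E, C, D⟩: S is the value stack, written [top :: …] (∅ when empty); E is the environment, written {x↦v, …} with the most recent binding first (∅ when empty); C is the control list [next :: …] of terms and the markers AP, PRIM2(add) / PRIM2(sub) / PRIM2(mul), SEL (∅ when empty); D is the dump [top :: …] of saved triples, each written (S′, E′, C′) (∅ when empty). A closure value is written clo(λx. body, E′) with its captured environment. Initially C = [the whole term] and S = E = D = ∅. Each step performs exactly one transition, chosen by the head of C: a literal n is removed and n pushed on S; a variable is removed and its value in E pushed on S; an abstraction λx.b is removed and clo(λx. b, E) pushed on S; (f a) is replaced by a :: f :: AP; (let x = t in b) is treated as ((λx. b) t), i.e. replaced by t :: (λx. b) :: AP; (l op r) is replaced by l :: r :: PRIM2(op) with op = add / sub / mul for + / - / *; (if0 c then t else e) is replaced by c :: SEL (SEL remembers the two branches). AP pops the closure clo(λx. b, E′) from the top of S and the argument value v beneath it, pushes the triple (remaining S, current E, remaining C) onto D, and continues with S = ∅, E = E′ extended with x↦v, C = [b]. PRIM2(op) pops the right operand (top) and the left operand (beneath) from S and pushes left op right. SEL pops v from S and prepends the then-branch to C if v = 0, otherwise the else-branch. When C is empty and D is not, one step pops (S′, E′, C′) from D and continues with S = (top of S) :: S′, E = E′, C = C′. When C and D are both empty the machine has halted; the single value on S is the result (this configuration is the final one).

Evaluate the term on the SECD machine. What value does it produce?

Answer: -6

Derivation:
t=0: ⟨S=∅; E=∅; C=[((-4 - 0) - ((λp. ((λz. 2) 3)) 3))]; D=∅⟩
t=1: ⟨S=∅; E=∅; C=[(-4 - 0) :: ((λp. ((λz. 2) 3)) 3) :: PRIM2(sub)]; D=∅⟩
t=2: ⟨S=∅; E=∅; C=[-4 :: 0 :: PRIM2(sub) :: ((λp. ((λz. 2) 3)) 3) :: PRIM2(sub)]; D=∅⟩
t=3: ⟨S=[-4]; E=∅; C=[0 :: PRIM2(sub) :: ((λp. ((λz. 2) 3)) 3) :: PRIM2(sub)]; D=∅⟩
t=4: ⟨S=[0 :: -4]; E=∅; C=[PRIM2(sub) :: ((λp. ((λz. 2) 3)) 3) :: PRIM2(sub)]; D=∅⟩
t=5: ⟨S=[-4]; E=∅; C=[((λp. ((λz. 2) 3)) 3) :: PRIM2(sub)]; D=∅⟩
t=6: ⟨S=[-4]; E=∅; C=[3 :: (λp. ((λz. 2) 3)) :: AP :: PRIM2(sub)]; D=∅⟩
t=7: ⟨S=[3 :: -4]; E=∅; C=[(λp. ((λz. 2) 3)) :: AP :: PRIM2(sub)]; D=∅⟩
t=8: ⟨S=[clo(λp. ((λz. 2) 3), ∅) :: 3 :: -4]; E=∅; C=[AP :: PRIM2(sub)]; D=∅⟩
t=9: ⟨S=∅; E={p↦3}; C=[((λz. 2) 3)]; D=[([-4], ∅, [PRIM2(sub)])]⟩
t=10: ⟨S=∅; E={p↦3}; C=[3 :: (λz. 2) :: AP]; D=[([-4], ∅, [PRIM2(sub)])]⟩
t=11: ⟨S=[3]; E={p↦3}; C=[(λz. 2) :: AP]; D=[([-4], ∅, [PRIM2(sub)])]⟩
t=12: ⟨S=[clo(λz. 2, {p↦3}) :: 3]; E={p↦3}; C=[AP]; D=[([-4], ∅, [PRIM2(sub)])]⟩
t=13: ⟨S=∅; E={z↦3, p↦3}; C=[2]; D=[(∅, {p↦3}, ∅) :: ([-4], ∅, [PRIM2(sub)])]⟩
t=14: ⟨S=[2]; E={z↦3, p↦3}; C=∅; D=[(∅, {p↦3}, ∅) :: ([-4], ∅, [PRIM2(sub)])]⟩
t=15: ⟨S=[2]; E={p↦3}; C=∅; D=[([-4], ∅, [PRIM2(sub)])]⟩
t=16: ⟨S=[2 :: -4]; E=∅; C=[PRIM2(sub)]; D=∅⟩
t=17: ⟨S=[-6]; E=∅; C=∅; D=∅⟩
→ final value -6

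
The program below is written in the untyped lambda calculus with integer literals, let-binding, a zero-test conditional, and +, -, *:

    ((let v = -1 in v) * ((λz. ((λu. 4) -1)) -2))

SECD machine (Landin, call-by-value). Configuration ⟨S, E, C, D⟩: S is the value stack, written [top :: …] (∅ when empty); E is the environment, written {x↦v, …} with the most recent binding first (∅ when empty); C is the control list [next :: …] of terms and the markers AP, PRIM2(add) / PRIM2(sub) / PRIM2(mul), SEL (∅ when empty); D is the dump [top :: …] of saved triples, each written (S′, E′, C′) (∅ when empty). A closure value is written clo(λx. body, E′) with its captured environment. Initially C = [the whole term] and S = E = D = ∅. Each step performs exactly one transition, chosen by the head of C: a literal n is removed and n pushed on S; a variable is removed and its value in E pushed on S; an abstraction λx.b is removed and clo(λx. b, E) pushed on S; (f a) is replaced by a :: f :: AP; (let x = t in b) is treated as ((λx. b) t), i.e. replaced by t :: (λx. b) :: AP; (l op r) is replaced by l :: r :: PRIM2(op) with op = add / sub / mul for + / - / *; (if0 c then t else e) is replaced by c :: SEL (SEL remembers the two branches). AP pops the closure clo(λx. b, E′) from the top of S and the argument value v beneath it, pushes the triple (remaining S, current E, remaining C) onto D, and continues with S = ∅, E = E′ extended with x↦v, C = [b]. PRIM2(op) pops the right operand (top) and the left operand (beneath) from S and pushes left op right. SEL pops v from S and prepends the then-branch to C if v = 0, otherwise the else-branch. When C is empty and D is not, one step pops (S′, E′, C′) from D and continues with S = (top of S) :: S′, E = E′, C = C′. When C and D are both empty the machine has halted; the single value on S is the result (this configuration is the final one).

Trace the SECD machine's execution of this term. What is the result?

Answer: -4

Machine steps:
0. <S=∅, E=∅, C=[((let v = -1 in v) * ((λz. ((λu. 4) -1)) -2))], D=∅>
1. <S=∅, E=∅, C=[(let v = -1 in v) :: ((λz. ((λu. 4) -1)) -2) :: PRIM2(mul)], D=∅>
2. <S=∅, E=∅, C=[-1 :: (λv. v) :: AP :: ((λz. ((λu. 4) -1)) -2) :: PRIM2(mul)], D=∅>
3. <S=[-1], E=∅, C=[(λv. v) :: AP :: ((λz. ((λu. 4) -1)) -2) :: PRIM2(mul)], D=∅>
4. <S=[clo(λv. v, ∅) :: -1], E=∅, C=[AP :: ((λz. ((λu. 4) -1)) -2) :: PRIM2(mul)], D=∅>
5. <S=∅, E={v↦-1}, C=[v], D=[(∅, ∅, [((λz. ((λu. 4) -1)) -2) :: PRIM2(mul)])]>
6. <S=[-1], E={v↦-1}, C=∅, D=[(∅, ∅, [((λz. ((λu. 4) -1)) -2) :: PRIM2(mul)])]>
7. <S=[-1], E=∅, C=[((λz. ((λu. 4) -1)) -2) :: PRIM2(mul)], D=∅>
8. <S=[-1], E=∅, C=[-2 :: (λz. ((λu. 4) -1)) :: AP :: PRIM2(mul)], D=∅>
9. <S=[-2 :: -1], E=∅, C=[(λz. ((λu. 4) -1)) :: AP :: PRIM2(mul)], D=∅>
10. <S=[clo(λz. ((λu. 4) -1), ∅) :: -2 :: -1], E=∅, C=[AP :: PRIM2(mul)], D=∅>
11. <S=∅, E={z↦-2}, C=[((λu. 4) -1)], D=[([-1], ∅, [PRIM2(mul)])]>
12. <S=∅, E={z↦-2}, C=[-1 :: (λu. 4) :: AP], D=[([-1], ∅, [PRIM2(mul)])]>
13. <S=[-1], E={z↦-2}, C=[(λu. 4) :: AP], D=[([-1], ∅, [PRIM2(mul)])]>
14. <S=[clo(λu. 4, {z↦-2}) :: -1], E={z↦-2}, C=[AP], D=[([-1], ∅, [PRIM2(mul)])]>
15. <S=∅, E={u↦-1, z↦-2}, C=[4], D=[(∅, {z↦-2}, ∅) :: ([-1], ∅, [PRIM2(mul)])]>
16. <S=[4], E={u↦-1, z↦-2}, C=∅, D=[(∅, {z↦-2}, ∅) :: ([-1], ∅, [PRIM2(mul)])]>
17. <S=[4], E={z↦-2}, C=∅, D=[([-1], ∅, [PRIM2(mul)])]>
18. <S=[4 :: -1], E=∅, C=[PRIM2(mul)], D=∅>
19. <S=[-4], E=∅, C=∅, D=∅>
→ final value -4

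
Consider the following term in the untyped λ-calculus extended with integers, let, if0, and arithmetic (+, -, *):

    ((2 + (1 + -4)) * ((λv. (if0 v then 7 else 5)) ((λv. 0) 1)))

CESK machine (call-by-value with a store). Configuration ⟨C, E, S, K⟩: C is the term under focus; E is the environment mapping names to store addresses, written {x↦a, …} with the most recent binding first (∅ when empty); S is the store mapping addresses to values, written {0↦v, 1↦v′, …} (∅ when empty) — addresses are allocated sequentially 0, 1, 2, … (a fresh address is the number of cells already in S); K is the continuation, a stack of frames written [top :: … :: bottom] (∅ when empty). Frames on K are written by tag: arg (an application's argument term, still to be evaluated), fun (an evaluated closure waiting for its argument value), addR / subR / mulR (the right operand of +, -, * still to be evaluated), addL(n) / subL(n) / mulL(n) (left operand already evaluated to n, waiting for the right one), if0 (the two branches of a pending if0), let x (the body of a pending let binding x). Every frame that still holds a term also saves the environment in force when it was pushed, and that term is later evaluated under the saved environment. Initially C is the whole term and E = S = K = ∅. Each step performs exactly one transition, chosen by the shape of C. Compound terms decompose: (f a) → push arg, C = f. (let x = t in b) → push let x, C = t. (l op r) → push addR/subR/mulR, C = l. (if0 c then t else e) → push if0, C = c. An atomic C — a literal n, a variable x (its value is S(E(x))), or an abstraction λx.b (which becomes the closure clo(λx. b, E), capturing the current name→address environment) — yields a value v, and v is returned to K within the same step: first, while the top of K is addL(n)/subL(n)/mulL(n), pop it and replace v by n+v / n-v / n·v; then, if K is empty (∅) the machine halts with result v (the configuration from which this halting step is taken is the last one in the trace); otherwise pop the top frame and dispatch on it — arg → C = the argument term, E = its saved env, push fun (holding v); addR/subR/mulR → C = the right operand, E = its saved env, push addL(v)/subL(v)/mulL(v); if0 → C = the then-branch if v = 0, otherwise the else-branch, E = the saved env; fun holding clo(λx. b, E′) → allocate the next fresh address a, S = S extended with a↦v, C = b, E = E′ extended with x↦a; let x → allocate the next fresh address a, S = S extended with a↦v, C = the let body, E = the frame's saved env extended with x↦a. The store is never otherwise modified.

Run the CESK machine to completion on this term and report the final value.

Answer: -7

Machine steps:
step 0: <C=((2 + (1 + -4)) * ((λv. (if0 v then 7 else 5)) ((λv. 0) 1))), E=∅, S=∅, K=∅>
step 1: <C=(2 + (1 + -4)), E=∅, S=∅, K=[mulR]>
step 2: <C=2, E=∅, S=∅, K=[addR :: mulR]>
step 3: <C=(1 + -4), E=∅, S=∅, K=[addL(2) :: mulR]>
step 4: <C=1, E=∅, S=∅, K=[addR :: addL(2) :: mulR]>
step 5: <C=-4, E=∅, S=∅, K=[addL(1) :: addL(2) :: mulR]>
step 6: <C=((λv. (if0 v then 7 else 5)) ((λv. 0) 1)), E=∅, S=∅, K=[mulL(-1)]>
step 7: <C=(λv. (if0 v then 7 else 5)), E=∅, S=∅, K=[arg :: mulL(-1)]>
step 8: <C=((λv. 0) 1), E=∅, S=∅, K=[fun :: mulL(-1)]>
step 9: <C=(λv. 0), E=∅, S=∅, K=[arg :: fun :: mulL(-1)]>
step 10: <C=1, E=∅, S=∅, K=[fun :: fun :: mulL(-1)]>
step 11: <C=0, E={v↦0}, S={0↦1}, K=[fun :: mulL(-1)]>
step 12: <C=(if0 v then 7 else 5), E={v↦1}, S={0↦1, 1↦0}, K=[mulL(-1)]>
step 13: <C=v, E={v↦1}, S={0↦1, 1↦0}, K=[if0 :: mulL(-1)]>
step 14: <C=7, E={v↦1}, S={0↦1, 1↦0}, K=[mulL(-1)]>
→ final value -7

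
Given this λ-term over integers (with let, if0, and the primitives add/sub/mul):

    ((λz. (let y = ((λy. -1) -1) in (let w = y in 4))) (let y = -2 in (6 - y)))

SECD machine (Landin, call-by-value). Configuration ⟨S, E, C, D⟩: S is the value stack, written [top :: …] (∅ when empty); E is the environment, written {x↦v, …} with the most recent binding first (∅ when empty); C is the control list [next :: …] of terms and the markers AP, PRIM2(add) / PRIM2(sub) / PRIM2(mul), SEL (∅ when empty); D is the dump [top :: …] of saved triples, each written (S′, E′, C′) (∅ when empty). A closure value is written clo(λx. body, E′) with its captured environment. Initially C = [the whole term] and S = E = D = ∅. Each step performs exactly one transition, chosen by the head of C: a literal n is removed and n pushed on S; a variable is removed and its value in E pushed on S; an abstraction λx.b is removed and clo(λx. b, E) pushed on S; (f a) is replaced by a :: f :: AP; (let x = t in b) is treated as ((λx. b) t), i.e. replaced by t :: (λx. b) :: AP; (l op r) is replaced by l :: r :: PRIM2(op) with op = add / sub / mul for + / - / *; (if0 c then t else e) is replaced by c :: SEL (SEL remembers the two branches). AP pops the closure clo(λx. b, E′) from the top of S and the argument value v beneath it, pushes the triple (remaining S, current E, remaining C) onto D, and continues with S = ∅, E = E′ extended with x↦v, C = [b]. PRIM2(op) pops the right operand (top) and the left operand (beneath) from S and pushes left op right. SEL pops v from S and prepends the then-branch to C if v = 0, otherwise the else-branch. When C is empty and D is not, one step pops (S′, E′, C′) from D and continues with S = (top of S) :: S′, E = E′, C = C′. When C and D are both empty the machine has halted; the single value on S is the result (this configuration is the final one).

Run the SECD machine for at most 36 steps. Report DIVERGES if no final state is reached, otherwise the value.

[0] ⟨S=∅; E=∅; C=[((λz. (let y = ((λy. -1) -1) in (let w = y in 4))) (let y = -2 in (6 - y)))]; D=∅⟩
[1] ⟨S=∅; E=∅; C=[(let y = -2 in (6 - y)) :: (λz. (let y = ((λy. -1) -1) in (let w = y in 4))) :: AP]; D=∅⟩
[2] ⟨S=∅; E=∅; C=[-2 :: (λy. (6 - y)) :: AP :: (λz. (let y = ((λy. -1) -1) in (let w = y in 4))) :: AP]; D=∅⟩
[3] ⟨S=[-2]; E=∅; C=[(λy. (6 - y)) :: AP :: (λz. (let y = ((λy. -1) -1) in (let w = y in 4))) :: AP]; D=∅⟩
[4] ⟨S=[clo(λy. (6 - y), ∅) :: -2]; E=∅; C=[AP :: (λz. (let y = ((λy. -1) -1) in (let w = y in 4))) :: AP]; D=∅⟩
[5] ⟨S=∅; E={y↦-2}; C=[(6 - y)]; D=[(∅, ∅, [(λz. (let y = ((λy. -1) -1) in (let w = y in 4))) :: AP])]⟩
[6] ⟨S=∅; E={y↦-2}; C=[6 :: y :: PRIM2(sub)]; D=[(∅, ∅, [(λz. (let y = ((λy. -1) -1) in (let w = y in 4))) :: AP])]⟩
[7] ⟨S=[6]; E={y↦-2}; C=[y :: PRIM2(sub)]; D=[(∅, ∅, [(λz. (let y = ((λy. -1) -1) in (let w = y in 4))) :: AP])]⟩
[8] ⟨S=[-2 :: 6]; E={y↦-2}; C=[PRIM2(sub)]; D=[(∅, ∅, [(λz. (let y = ((λy. -1) -1) in (let w = y in 4))) :: AP])]⟩
[9] ⟨S=[8]; E={y↦-2}; C=∅; D=[(∅, ∅, [(λz. (let y = ((λy. -1) -1) in (let w = y in 4))) :: AP])]⟩
[10] ⟨S=[8]; E=∅; C=[(λz. (let y = ((λy. -1) -1) in (let w = y in 4))) :: AP]; D=∅⟩
[11] ⟨S=[clo(λz. (let y = ((λy. -1) -1) in (let w = y in 4)), ∅) :: 8]; E=∅; C=[AP]; D=∅⟩
[12] ⟨S=∅; E={z↦8}; C=[(let y = ((λy. -1) -1) in (let w = y in 4))]; D=[(∅, ∅, ∅)]⟩
[13] ⟨S=∅; E={z↦8}; C=[((λy. -1) -1) :: (λy. (let w = y in 4)) :: AP]; D=[(∅, ∅, ∅)]⟩
[14] ⟨S=∅; E={z↦8}; C=[-1 :: (λy. -1) :: AP :: (λy. (let w = y in 4)) :: AP]; D=[(∅, ∅, ∅)]⟩
[15] ⟨S=[-1]; E={z↦8}; C=[(λy. -1) :: AP :: (λy. (let w = y in 4)) :: AP]; D=[(∅, ∅, ∅)]⟩
[16] ⟨S=[clo(λy. -1, {z↦8}) :: -1]; E={z↦8}; C=[AP :: (λy. (let w = y in 4)) :: AP]; D=[(∅, ∅, ∅)]⟩
[17] ⟨S=∅; E={y↦-1, z↦8}; C=[-1]; D=[(∅, {z↦8}, [(λy. (let w = y in 4)) :: AP]) :: (∅, ∅, ∅)]⟩
[18] ⟨S=[-1]; E={y↦-1, z↦8}; C=∅; D=[(∅, {z↦8}, [(λy. (let w = y in 4)) :: AP]) :: (∅, ∅, ∅)]⟩
[19] ⟨S=[-1]; E={z↦8}; C=[(λy. (let w = y in 4)) :: AP]; D=[(∅, ∅, ∅)]⟩
[20] ⟨S=[clo(λy. (let w = y in 4), {z↦8}) :: -1]; E={z↦8}; C=[AP]; D=[(∅, ∅, ∅)]⟩
[21] ⟨S=∅; E={y↦-1, z↦8}; C=[(let w = y in 4)]; D=[(∅, {z↦8}, ∅) :: (∅, ∅, ∅)]⟩
[22] ⟨S=∅; E={y↦-1, z↦8}; C=[y :: (λw. 4) :: AP]; D=[(∅, {z↦8}, ∅) :: (∅, ∅, ∅)]⟩
[23] ⟨S=[-1]; E={y↦-1, z↦8}; C=[(λw. 4) :: AP]; D=[(∅, {z↦8}, ∅) :: (∅, ∅, ∅)]⟩
[24] ⟨S=[clo(λw. 4, {y↦-1, z↦8}) :: -1]; E={y↦-1, z↦8}; C=[AP]; D=[(∅, {z↦8}, ∅) :: (∅, ∅, ∅)]⟩
[25] ⟨S=∅; E={w↦-1, y↦-1, z↦8}; C=[4]; D=[(∅, {y↦-1, z↦8}, ∅) :: (∅, {z↦8}, ∅) :: (∅, ∅, ∅)]⟩
[26] ⟨S=[4]; E={w↦-1, y↦-1, z↦8}; C=∅; D=[(∅, {y↦-1, z↦8}, ∅) :: (∅, {z↦8}, ∅) :: (∅, ∅, ∅)]⟩
[27] ⟨S=[4]; E={y↦-1, z↦8}; C=∅; D=[(∅, {z↦8}, ∅) :: (∅, ∅, ∅)]⟩
[28] ⟨S=[4]; E={z↦8}; C=∅; D=[(∅, ∅, ∅)]⟩
[29] ⟨S=[4]; E=∅; C=∅; D=∅⟩
→ final value 4

Answer: 4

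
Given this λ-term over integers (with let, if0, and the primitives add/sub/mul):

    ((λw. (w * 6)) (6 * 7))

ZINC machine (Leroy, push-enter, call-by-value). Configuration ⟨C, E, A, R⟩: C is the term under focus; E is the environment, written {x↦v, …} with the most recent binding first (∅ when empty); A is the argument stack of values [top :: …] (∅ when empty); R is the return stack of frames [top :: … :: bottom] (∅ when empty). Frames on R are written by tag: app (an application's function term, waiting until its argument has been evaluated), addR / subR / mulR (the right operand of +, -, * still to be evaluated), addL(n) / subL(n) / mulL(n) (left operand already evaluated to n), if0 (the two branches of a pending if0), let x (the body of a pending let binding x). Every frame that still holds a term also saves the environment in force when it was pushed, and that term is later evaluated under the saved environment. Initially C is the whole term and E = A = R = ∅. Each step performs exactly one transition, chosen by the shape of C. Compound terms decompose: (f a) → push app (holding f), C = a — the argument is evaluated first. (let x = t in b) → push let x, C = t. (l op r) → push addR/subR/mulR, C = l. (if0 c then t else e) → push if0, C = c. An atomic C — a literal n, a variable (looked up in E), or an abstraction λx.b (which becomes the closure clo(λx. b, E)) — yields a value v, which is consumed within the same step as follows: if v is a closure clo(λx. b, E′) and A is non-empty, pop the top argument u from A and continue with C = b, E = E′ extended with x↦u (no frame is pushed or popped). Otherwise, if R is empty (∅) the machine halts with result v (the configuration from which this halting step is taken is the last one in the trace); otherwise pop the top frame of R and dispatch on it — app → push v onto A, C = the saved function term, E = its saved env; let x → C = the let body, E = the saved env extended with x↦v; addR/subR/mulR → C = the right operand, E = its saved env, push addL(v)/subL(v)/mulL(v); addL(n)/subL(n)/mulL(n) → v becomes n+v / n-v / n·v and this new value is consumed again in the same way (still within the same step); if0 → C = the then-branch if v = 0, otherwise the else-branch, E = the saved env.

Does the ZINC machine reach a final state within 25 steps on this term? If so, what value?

0. [C=((λw. (w * 6)) (6 * 7)) | E=∅ | A=∅ | R=∅]
1. [C=(6 * 7) | E=∅ | A=∅ | R=[app]]
2. [C=6 | E=∅ | A=∅ | R=[mulR :: app]]
3. [C=7 | E=∅ | A=∅ | R=[mulL(6) :: app]]
4. [C=(λw. (w * 6)) | E=∅ | A=[42] | R=∅]
5. [C=(w * 6) | E={w↦42} | A=∅ | R=∅]
6. [C=w | E={w↦42} | A=∅ | R=[mulR]]
7. [C=6 | E={w↦42} | A=∅ | R=[mulL(42)]]
→ final value 252

Answer: 252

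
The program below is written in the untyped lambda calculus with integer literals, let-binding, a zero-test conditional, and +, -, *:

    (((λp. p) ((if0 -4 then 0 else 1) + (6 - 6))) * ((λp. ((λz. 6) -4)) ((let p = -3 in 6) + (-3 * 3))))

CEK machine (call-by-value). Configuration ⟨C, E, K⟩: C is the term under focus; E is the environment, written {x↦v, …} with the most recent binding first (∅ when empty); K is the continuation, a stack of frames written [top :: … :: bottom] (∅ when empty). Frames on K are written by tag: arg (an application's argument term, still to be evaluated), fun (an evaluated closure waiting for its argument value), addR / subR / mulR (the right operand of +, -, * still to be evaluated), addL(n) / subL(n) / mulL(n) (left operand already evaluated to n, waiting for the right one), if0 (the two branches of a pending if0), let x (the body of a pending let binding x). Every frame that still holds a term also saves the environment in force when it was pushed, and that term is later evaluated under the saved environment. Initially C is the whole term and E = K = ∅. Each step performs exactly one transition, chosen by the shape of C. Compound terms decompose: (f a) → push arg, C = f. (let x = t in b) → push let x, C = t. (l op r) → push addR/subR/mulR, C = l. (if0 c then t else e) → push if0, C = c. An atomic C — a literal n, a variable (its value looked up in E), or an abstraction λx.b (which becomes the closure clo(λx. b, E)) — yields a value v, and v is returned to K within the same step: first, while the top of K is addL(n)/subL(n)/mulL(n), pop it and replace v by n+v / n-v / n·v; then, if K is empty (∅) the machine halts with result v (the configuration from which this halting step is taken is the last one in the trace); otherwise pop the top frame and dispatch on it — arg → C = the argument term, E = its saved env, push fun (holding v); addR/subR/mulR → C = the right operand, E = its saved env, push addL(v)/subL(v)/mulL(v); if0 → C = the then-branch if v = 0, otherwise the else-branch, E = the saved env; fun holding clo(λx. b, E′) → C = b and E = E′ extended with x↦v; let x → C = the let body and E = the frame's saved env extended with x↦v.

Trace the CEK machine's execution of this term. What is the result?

[0] <C=(((λp. p) ((if0 -4 then 0 else 1) + (6 - 6))) * ((λp. ((λz. 6) -4)) ((let p = -3 in 6) + (-3 * 3)))), E=∅, K=∅>
[1] <C=((λp. p) ((if0 -4 then 0 else 1) + (6 - 6))), E=∅, K=[mulR]>
[2] <C=(λp. p), E=∅, K=[arg :: mulR]>
[3] <C=((if0 -4 then 0 else 1) + (6 - 6)), E=∅, K=[fun :: mulR]>
[4] <C=(if0 -4 then 0 else 1), E=∅, K=[addR :: fun :: mulR]>
[5] <C=-4, E=∅, K=[if0 :: addR :: fun :: mulR]>
[6] <C=1, E=∅, K=[addR :: fun :: mulR]>
[7] <C=(6 - 6), E=∅, K=[addL(1) :: fun :: mulR]>
[8] <C=6, E=∅, K=[subR :: addL(1) :: fun :: mulR]>
[9] <C=6, E=∅, K=[subL(6) :: addL(1) :: fun :: mulR]>
[10] <C=p, E={p↦1}, K=[mulR]>
[11] <C=((λp. ((λz. 6) -4)) ((let p = -3 in 6) + (-3 * 3))), E=∅, K=[mulL(1)]>
[12] <C=(λp. ((λz. 6) -4)), E=∅, K=[arg :: mulL(1)]>
[13] <C=((let p = -3 in 6) + (-3 * 3)), E=∅, K=[fun :: mulL(1)]>
[14] <C=(let p = -3 in 6), E=∅, K=[addR :: fun :: mulL(1)]>
[15] <C=-3, E=∅, K=[let p :: addR :: fun :: mulL(1)]>
[16] <C=6, E={p↦-3}, K=[addR :: fun :: mulL(1)]>
[17] <C=(-3 * 3), E=∅, K=[addL(6) :: fun :: mulL(1)]>
[18] <C=-3, E=∅, K=[mulR :: addL(6) :: fun :: mulL(1)]>
[19] <C=3, E=∅, K=[mulL(-3) :: addL(6) :: fun :: mulL(1)]>
[20] <C=((λz. 6) -4), E={p↦-3}, K=[mulL(1)]>
[21] <C=(λz. 6), E={p↦-3}, K=[arg :: mulL(1)]>
[22] <C=-4, E={p↦-3}, K=[fun :: mulL(1)]>
[23] <C=6, E={z↦-4, p↦-3}, K=[mulL(1)]>
→ final value 6

Answer: 6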